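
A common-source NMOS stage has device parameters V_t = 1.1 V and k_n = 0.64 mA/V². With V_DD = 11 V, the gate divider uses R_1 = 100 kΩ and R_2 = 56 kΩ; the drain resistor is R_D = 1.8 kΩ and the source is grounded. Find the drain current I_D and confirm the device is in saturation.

I_D ≈ 2.6 mA

V_G = V_DD·R_2/(R_1+R_2) = 11×56/156 = 3.95 V. With the source grounded, V_GS = V_G = 3.95 V.
Assume saturation: I_D = (k_n/2)(V_GS − V_t)² = (0.64/2)×(3.95 − 1.1)² = 0.32×2.85² = 2.6 mA.
V_DS = V_DD − I_D·R_D = 11 − 2.6×1.8 = 6.33 V.
Saturation requires V_DS ≥ V_GS − V_t = 2.85 V; 6.33 ≥ 2.85 ✓.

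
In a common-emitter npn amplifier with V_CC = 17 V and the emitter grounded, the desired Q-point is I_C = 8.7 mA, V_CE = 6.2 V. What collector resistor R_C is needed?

R_C ≈ 1.2 kΩ

Collector loop: V_CC = I_C·R_C + V_CE.
R_C = (V_CC − V_CE)/I_C = (17 − 6.2)/8.7 = 1.24 kΩ.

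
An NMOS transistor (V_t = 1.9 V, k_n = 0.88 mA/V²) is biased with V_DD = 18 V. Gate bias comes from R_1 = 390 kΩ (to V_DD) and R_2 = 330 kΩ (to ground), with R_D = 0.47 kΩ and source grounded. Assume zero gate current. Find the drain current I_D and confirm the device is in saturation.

I_D ≈ 18 mA

V_G = V_DD·R_2/(R_1+R_2) = 18×330/720 = 8.25 V. With the source grounded, V_GS = V_G = 8.25 V.
Assume saturation: I_D = (k_n/2)(V_GS − V_t)² = (0.88/2)×(8.25 − 1.9)² = 0.44×6.35² = 17.7 mA.
V_DS = V_DD − I_D·R_D = 18 − 17.7×0.47 = 9.66 V.
Saturation requires V_DS ≥ V_GS − V_t = 6.35 V; 9.66 ≥ 6.35 ✓.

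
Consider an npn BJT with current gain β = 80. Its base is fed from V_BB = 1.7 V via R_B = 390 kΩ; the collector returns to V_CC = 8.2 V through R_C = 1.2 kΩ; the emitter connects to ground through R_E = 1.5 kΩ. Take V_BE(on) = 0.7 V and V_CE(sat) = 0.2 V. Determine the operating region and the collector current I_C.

active; I_C ≈ 0.16 mA

Assume active. Base-emitter loop: I_B = (V_BB − V_BE)/(R_B + (β+1)R_E) = (1.7 − 0.7)/(390 + 81×1.5) = 0.00196 mA.
I_C = β·I_B = 80×0.00196 = 0.156 mA.
V_CE = V_CC − I_C·R_C − I_E·R_E = 8.2 − 0.156×1.2 − 0.158×1.5 = 7.77 V > V_CE(sat), so the active-region assumption holds.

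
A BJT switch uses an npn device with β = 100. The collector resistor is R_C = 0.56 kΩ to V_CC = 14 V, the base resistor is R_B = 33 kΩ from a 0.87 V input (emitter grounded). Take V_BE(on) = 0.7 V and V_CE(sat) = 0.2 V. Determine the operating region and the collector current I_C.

Assume active. Base-emitter loop: I_B = (V_BB − V_BE)/R_B = (0.87 − 0.7)/33 = 0.00515 mA.
I_C = β·I_B = 100×0.00515 = 0.515 mA.
V_CE = V_CC − I_C·R_C = 14 − 0.515×0.56 = 13.7 V > V_CE(sat), so the active-region assumption holds.

active; I_C ≈ 0.52 mA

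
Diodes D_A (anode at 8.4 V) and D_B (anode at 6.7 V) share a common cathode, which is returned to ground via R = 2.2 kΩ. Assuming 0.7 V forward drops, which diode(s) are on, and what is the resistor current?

Only D_A conducts; I_R ≈ 3.5 mA

Assume both conduct. Then node N would need to be at both 8.4−0.7 = 7.7 V and 6.7−0.7 = 6 V, which is impossible.
Assume only D_A conducts: V_N = 8.4 − 0.7 = 7.7 V, so I_R = 7.7/2.2 = 3.5 mA.
Check D_B: its anode-to-cathode voltage is 6.7 − 7.7 = -1 V < 0.7 V, so it is off. The assumption is consistent.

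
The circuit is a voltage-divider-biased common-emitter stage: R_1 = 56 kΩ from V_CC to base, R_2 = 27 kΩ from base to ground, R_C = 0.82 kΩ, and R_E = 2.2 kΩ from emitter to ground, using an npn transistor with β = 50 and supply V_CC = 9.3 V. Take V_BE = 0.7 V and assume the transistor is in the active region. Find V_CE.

Thevenize the base divider: V_Th = V_CC·R_2/(R_1+R_2) = 9.3×27/83 = 3.03 V, R_Th = R_1‖R_2 = 18.2 kΩ.
Base-emitter loop: V_Th = I_B·R_Th + V_BE + (β+1)I_B·R_E, so I_B = (3.03 − 0.7) / (18.2 + 51×2.2) = 0.0178 mA.
I_C = β·I_B = 50×0.0178 = 0.891 mA, and I_E = (β+1)I_B = 0.909 mA.
V_CE = V_CC − I_C·R_C − I_E·R_E = 9.3 − 0.891×0.82 − 0.909×2.2 = 6.57 V.
V_CE = 6.57 V > 0.2 V confirms active-region operation.

V_CE ≈ 6.6 V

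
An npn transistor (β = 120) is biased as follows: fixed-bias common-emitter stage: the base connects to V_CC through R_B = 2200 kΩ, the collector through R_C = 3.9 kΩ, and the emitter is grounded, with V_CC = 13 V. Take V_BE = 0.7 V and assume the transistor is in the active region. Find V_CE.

V_CE ≈ 10 V

Base loop: V_CC = I_B·R_B + V_BE, so I_B = (13 − 0.7)/2200 kΩ = 0.00559 mA.
In the active region I_C = β·I_B = 120 × 0.00559 = 0.671 mA.
Collector loop: V_CE = V_CC − I_C·R_C = 13 − 0.671×3.9 = 10.4 V.
Since V_CE = 10.4 V > V_CE(sat) ≈ 0.2 V, the transistor is in the active region as assumed.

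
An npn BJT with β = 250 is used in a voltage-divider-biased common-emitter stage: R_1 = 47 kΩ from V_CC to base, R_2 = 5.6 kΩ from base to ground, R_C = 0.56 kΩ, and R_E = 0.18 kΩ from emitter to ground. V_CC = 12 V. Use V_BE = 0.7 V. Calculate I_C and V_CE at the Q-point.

Thevenize the base divider: V_Th = V_CC·R_2/(R_1+R_2) = 12×5.6/52.6 = 1.28 V, R_Th = R_1‖R_2 = 5 kΩ.
Base-emitter loop: V_Th = I_B·R_Th + V_BE + (β+1)I_B·R_E, so I_B = (1.28 − 0.7) / (5 + 251×0.18) = 0.0115 mA.
I_C = β·I_B = 250×0.0115 = 2.88 mA, and I_E = (β+1)I_B = 2.89 mA.
V_CE = V_CC − I_C·R_C − I_E·R_E = 12 − 2.88×0.56 − 2.89×0.18 = 9.87 V.
V_CE = 9.87 V > 0.2 V confirms active-region operation.

I_C ≈ 2.9 mA, V_CE ≈ 9.9 V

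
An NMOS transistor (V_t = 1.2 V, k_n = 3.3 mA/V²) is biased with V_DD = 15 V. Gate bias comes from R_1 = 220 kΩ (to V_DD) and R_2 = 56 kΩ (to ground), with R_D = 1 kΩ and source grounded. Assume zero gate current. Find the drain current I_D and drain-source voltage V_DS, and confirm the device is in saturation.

I_D ≈ 5.6 mA, V_DS ≈ 9.4 V

V_G = V_DD·R_2/(R_1+R_2) = 15×56/276 = 3.04 V. With the source grounded, V_GS = V_G = 3.04 V.
Assume saturation: I_D = (k_n/2)(V_GS − V_t)² = (3.3/2)×(3.04 − 1.2)² = 1.65×1.84² = 5.61 mA.
V_DS = V_DD − I_D·R_D = 15 − 5.61×1 = 9.39 V.
Saturation requires V_DS ≥ V_GS − V_t = 1.84 V; 9.39 ≥ 1.84 ✓.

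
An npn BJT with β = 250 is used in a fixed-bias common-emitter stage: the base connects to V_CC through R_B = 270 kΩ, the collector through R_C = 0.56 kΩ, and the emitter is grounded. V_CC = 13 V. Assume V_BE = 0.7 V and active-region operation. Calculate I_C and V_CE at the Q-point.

I_C ≈ 11 mA, V_CE ≈ 6.6 V

Base loop: V_CC = I_B·R_B + V_BE, so I_B = (13 − 0.7)/270 kΩ = 0.0456 mA.
In the active region I_C = β·I_B = 250 × 0.0456 = 11.4 mA.
Collector loop: V_CE = V_CC − I_C·R_C = 13 − 11.4×0.56 = 6.62 V.
Since V_CE = 6.62 V > V_CE(sat) ≈ 0.2 V, the transistor is in the active region as assumed.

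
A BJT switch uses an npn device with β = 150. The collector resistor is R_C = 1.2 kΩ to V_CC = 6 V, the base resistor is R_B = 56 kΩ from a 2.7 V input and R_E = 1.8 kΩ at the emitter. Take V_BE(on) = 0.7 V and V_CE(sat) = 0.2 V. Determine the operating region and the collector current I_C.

active; I_C ≈ 0.92 mA

Assume active. Base-emitter loop: I_B = (V_BB − V_BE)/(R_B + (β+1)R_E) = (2.7 − 0.7)/(56 + 151×1.8) = 0.0061 mA.
I_C = β·I_B = 150×0.0061 = 0.915 mA.
V_CE = V_CC − I_C·R_C − I_E·R_E = 6 − 0.915×1.2 − 0.921×1.8 = 3.24 V > V_CE(sat), so the active-region assumption holds.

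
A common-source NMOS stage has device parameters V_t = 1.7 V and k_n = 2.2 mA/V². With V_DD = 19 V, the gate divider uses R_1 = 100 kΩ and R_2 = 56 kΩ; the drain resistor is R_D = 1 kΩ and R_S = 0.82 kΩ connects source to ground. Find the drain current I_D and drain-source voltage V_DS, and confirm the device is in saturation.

I_D ≈ 3.9 mA, V_DS ≈ 12 V

V_G = V_DD·R_2/(R_1+R_2) = 19×56/156 = 6.82 V.
Assume saturation: I_D = (k_n/2)(V_GS − V_t)² with V_GS = V_G − I_D·R_S = 6.82 − 0.82·I_D.
Substituting gives 0.74·I_D² − 10.2·I_D + 28.8 = 0, with roots I_D = 3.94 or 9.9 mA.
The root I_D = 9.9 mA gives V_GS = -1.3 V ≤ V_t, so take I_D = 3.94 mA.
Then V_GS = 3.59 V and V_DS = V_DD − I_D(R_D+R_S) = 19 − 3.94×1.82 = 11.8 V.
Saturation requires V_DS ≥ V_GS − V_t = 1.89 V; 11.8 ≥ 1.89 ✓.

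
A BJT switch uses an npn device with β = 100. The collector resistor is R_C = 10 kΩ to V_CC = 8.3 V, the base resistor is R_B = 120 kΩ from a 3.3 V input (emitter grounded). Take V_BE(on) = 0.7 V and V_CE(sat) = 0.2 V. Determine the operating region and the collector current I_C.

Assume active: I_B = (3.3 − 0.7)/120 = 0.0217 mA, giving I_C = β·I_B = 2.17 mA.
But then V_CE = 8.3 − 2.17×10 = -13.4 V < V_CE(sat) = 0.2 V — impossible in the active region.
So the transistor is saturated. With V_CE = 0.2 V, I_C = (V_CC − 0.2)/R_C = 8.1/10 = 0.81 mA.
Check: β·I_B = 2.17 mA > I_C = 0.81 mA, confirming saturation.

saturation; I_C ≈ 0.81 mA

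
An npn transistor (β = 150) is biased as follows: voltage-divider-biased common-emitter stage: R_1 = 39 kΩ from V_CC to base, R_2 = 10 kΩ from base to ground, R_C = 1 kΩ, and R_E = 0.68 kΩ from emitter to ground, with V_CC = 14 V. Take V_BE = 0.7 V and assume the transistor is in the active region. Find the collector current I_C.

Thevenize the base divider: V_Th = V_CC·R_2/(R_1+R_2) = 14×10/49 = 2.86 V, R_Th = R_1‖R_2 = 7.96 kΩ.
Base-emitter loop: V_Th = I_B·R_Th + V_BE + (β+1)I_B·R_E, so I_B = (2.86 − 0.7) / (7.96 + 151×0.68) = 0.0195 mA.
I_C = β·I_B = 150×0.0195 = 2.92 mA, and I_E = (β+1)I_B = 2.94 mA.
V_CE = V_CC − I_C·R_C − I_E·R_E = 14 − 2.92×1 − 2.94×0.68 = 9.07 V.
V_CE = 9.07 V > 0.2 V confirms active-region operation.

I_C ≈ 2.9 mA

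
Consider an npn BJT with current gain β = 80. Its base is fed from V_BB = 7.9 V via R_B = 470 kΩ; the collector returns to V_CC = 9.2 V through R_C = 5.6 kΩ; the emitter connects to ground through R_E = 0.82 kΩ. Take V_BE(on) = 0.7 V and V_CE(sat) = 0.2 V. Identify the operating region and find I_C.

Assume active. Base-emitter loop: I_B = (V_BB − V_BE)/(R_B + (β+1)R_E) = (7.9 − 0.7)/(470 + 81×0.82) = 0.0134 mA.
I_C = β·I_B = 80×0.0134 = 1.07 mA.
V_CE = V_CC − I_C·R_C − I_E·R_E = 9.2 − 1.07×5.6 − 1.09×0.82 = 2.3 V > V_CE(sat), so the active-region assumption holds.

active; I_C ≈ 1.1 mA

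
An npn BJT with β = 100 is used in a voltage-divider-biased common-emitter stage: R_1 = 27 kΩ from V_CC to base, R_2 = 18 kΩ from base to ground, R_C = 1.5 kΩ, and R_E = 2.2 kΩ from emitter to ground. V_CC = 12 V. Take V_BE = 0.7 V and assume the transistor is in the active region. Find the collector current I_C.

I_C ≈ 1.8 mA

Thevenize the base divider: V_Th = V_CC·R_2/(R_1+R_2) = 12×18/45 = 4.8 V, R_Th = R_1‖R_2 = 10.8 kΩ.
Base-emitter loop: V_Th = I_B·R_Th + V_BE + (β+1)I_B·R_E, so I_B = (4.8 − 0.7) / (10.8 + 101×2.2) = 0.0176 mA.
I_C = β·I_B = 100×0.0176 = 1.76 mA, and I_E = (β+1)I_B = 1.78 mA.
V_CE = V_CC − I_C·R_C − I_E·R_E = 12 − 1.76×1.5 − 1.78×2.2 = 5.45 V.
V_CE = 5.45 V > 0.2 V confirms active-region operation.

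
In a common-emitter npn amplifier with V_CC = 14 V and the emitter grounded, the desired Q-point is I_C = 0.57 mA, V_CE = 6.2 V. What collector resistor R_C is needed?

Collector loop: V_CC = I_C·R_C + V_CE.
R_C = (V_CC − V_CE)/I_C = (14 − 6.2)/0.57 = 13.7 kΩ.

R_C ≈ 14 kΩ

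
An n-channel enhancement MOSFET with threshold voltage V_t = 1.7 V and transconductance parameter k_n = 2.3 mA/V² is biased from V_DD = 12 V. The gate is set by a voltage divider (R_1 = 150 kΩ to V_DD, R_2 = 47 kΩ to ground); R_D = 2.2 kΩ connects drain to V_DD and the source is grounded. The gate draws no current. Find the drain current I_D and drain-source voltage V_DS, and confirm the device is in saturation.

V_G = V_DD·R_2/(R_1+R_2) = 12×47/197 = 2.86 V. With the source grounded, V_GS = V_G = 2.86 V.
Assume saturation: I_D = (k_n/2)(V_GS − V_t)² = (2.3/2)×(2.86 − 1.7)² = 1.15×1.16² = 1.56 mA.
V_DS = V_DD − I_D·R_D = 12 − 1.56×2.2 = 8.58 V.
Saturation requires V_DS ≥ V_GS − V_t = 1.16 V; 8.58 ≥ 1.16 ✓.

I_D ≈ 1.6 mA, V_DS ≈ 8.6 V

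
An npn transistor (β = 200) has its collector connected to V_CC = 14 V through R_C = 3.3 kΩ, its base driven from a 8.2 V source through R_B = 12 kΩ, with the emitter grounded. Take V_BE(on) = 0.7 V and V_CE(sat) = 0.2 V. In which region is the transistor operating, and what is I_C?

Assume active: I_B = (8.2 − 0.7)/12 = 0.625 mA, giving I_C = β·I_B = 125 mA.
But then V_CE = 14 − 125×3.3 = -398 V < V_CE(sat) = 0.2 V — impossible in the active region.
So the transistor is saturated. With V_CE = 0.2 V, I_C = (V_CC − 0.2)/R_C = 13.8/3.3 = 4.18 mA.
Check: β·I_B = 125 mA > I_C = 4.18 mA, confirming saturation.

saturation; I_C ≈ 4.2 mA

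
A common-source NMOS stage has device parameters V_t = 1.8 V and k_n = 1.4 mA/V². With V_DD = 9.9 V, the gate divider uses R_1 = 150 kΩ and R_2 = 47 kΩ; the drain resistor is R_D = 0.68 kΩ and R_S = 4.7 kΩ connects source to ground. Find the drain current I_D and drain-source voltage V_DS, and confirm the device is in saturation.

I_D ≈ 0.058 mA, V_DS ≈ 9.6 V

V_G = V_DD·R_2/(R_1+R_2) = 9.9×47/197 = 2.36 V.
Assume saturation: I_D = (k_n/2)(V_GS − V_t)² with V_GS = V_G − I_D·R_S = 2.36 − 4.7·I_D.
Substituting gives 15.5·I_D² − 4.7·I_D + 0.221 = 0, with roots I_D = 0.0582 or 0.246 mA.
The root I_D = 0.246 mA gives V_GS = 1.21 V ≤ V_t, so take I_D = 0.0582 mA.
Then V_GS = 2.09 V and V_DS = V_DD − I_D(R_D+R_S) = 9.9 − 0.0582×5.38 = 9.59 V.
Saturation requires V_DS ≥ V_GS − V_t = 0.288 V; 9.59 ≥ 0.288 ✓.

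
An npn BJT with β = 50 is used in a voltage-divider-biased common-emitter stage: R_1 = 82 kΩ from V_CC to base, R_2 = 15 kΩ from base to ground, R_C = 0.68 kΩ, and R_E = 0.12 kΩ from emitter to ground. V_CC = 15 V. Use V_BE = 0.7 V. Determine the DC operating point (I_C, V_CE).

Thevenize the base divider: V_Th = V_CC·R_2/(R_1+R_2) = 15×15/97 = 2.32 V, R_Th = R_1‖R_2 = 12.7 kΩ.
Base-emitter loop: V_Th = I_B·R_Th + V_BE + (β+1)I_B·R_E, so I_B = (2.32 − 0.7) / (12.7 + 51×0.12) = 0.0861 mA.
I_C = β·I_B = 50×0.0861 = 4.31 mA, and I_E = (β+1)I_B = 4.39 mA.
V_CE = V_CC − I_C·R_C − I_E·R_E = 15 − 4.31×0.68 − 4.39×0.12 = 11.5 V.
V_CE = 11.5 V > 0.2 V confirms active-region operation.

I_C ≈ 4.3 mA, V_CE ≈ 12 V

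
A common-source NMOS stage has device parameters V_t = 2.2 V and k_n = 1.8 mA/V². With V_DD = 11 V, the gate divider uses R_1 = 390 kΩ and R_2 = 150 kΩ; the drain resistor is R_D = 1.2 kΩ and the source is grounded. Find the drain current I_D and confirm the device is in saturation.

I_D ≈ 0.66 mA

V_G = V_DD·R_2/(R_1+R_2) = 11×150/540 = 3.06 V. With the source grounded, V_GS = V_G = 3.06 V.
Assume saturation: I_D = (k_n/2)(V_GS − V_t)² = (1.8/2)×(3.06 − 2.2)² = 0.9×0.856² = 0.659 mA.
V_DS = V_DD − I_D·R_D = 11 − 0.659×1.2 = 10.2 V.
Saturation requires V_DS ≥ V_GS − V_t = 0.856 V; 10.2 ≥ 0.856 ✓.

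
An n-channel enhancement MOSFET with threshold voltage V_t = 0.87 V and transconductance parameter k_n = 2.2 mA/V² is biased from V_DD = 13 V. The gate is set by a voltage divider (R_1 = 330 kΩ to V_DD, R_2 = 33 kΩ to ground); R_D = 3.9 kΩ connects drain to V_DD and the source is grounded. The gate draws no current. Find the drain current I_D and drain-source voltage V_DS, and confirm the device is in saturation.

V_G = V_DD·R_2/(R_1+R_2) = 13×33/363 = 1.18 V. With the source grounded, V_GS = V_G = 1.18 V.
Assume saturation: I_D = (k_n/2)(V_GS − V_t)² = (2.2/2)×(1.18 − 0.87)² = 1.1×0.312² = 0.107 mA.
V_DS = V_DD − I_D·R_D = 13 − 0.107×3.9 = 12.6 V.
Saturation requires V_DS ≥ V_GS − V_t = 0.312 V; 12.6 ≥ 0.312 ✓.

I_D ≈ 0.11 mA, V_DS ≈ 13 V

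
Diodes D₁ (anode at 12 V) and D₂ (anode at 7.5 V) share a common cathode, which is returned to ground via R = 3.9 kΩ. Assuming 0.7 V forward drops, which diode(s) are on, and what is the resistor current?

Assume both conduct. Then node N would need to be at both 12−0.7 = 11.3 V and 7.5−0.7 = 6.8 V, which is impossible.
Assume only D₁ conducts: V_N = 12 − 0.7 = 11.3 V, so I_R = 11.3/3.9 = 2.9 mA.
Check D₂: its anode-to-cathode voltage is 7.5 − 11.3 = -3.8 V < 0.7 V, so it is off. The assumption is consistent.

Only D₁ conducts; I_R ≈ 2.9 mA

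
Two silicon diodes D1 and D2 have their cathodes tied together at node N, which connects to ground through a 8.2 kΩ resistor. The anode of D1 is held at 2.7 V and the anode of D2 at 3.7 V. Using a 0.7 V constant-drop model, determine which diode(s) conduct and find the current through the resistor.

Assume both conduct. Then node N would need to be at both 2.7−0.7 = 2 V and 3.7−0.7 = 3 V, which is impossible.
Assume only D2 conducts: V_N = 3.7 − 0.7 = 3 V, so I_R = 3/8.2 = 0.366 mA.
Check D1: its anode-to-cathode voltage is 2.7 − 3 = -0.3 V < 0.7 V, so it is off. The assumption is consistent.

Only D2 conducts; I_R ≈ 0.37 mA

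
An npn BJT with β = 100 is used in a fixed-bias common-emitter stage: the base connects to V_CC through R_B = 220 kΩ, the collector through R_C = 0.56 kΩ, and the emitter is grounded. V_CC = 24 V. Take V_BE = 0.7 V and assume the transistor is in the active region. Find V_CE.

V_CE ≈ 18 V

Base loop: V_CC = I_B·R_B + V_BE, so I_B = (24 − 0.7)/220 kΩ = 0.106 mA.
In the active region I_C = β·I_B = 100 × 0.106 = 10.6 mA.
Collector loop: V_CE = V_CC − I_C·R_C = 24 − 10.6×0.56 = 18.1 V.
Since V_CE = 18.1 V > V_CE(sat) ≈ 0.2 V, the transistor is in the active region as assumed.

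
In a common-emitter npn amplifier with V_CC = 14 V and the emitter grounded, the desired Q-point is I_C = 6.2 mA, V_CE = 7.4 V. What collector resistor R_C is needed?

R_C ≈ 1.1 kΩ

Collector loop: V_CC = I_C·R_C + V_CE.
R_C = (V_CC − V_CE)/I_C = (14 − 7.4)/6.2 = 1.06 kΩ.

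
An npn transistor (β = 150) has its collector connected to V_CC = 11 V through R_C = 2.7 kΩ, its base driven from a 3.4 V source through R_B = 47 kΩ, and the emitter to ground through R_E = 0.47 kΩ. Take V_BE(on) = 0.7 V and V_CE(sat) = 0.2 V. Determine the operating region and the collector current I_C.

saturation; I_C ≈ 3.4 mA

Assume active: I_B = (3.4 − 0.7)/(47 + 151×0.47) = 0.0229 mA, I_C = β·I_B = 3.43 mA.
Then V_CE = 11 − 3.43×2.7 − 3.46×0.47 = 0.106 V < 0.2 V — the active assumption fails.
Re-solve with V_CE = 0.2 V. KCL at the emitter: V_E/R_E = (V_BB−0.7−V_E)/R_B + (V_CC−0.2−V_E)/R_C, giving V_E = 1.61 V.
I_C = (V_CC − 0.2 − V_E)/R_C = (10.8 − 1.61)/2.7 = 3.4 mA.
Check: I_B = (2.7 − 1.61)/47 = 0.0232 mA, and β·I_B = 3.48 mA > I_C, confirming saturation.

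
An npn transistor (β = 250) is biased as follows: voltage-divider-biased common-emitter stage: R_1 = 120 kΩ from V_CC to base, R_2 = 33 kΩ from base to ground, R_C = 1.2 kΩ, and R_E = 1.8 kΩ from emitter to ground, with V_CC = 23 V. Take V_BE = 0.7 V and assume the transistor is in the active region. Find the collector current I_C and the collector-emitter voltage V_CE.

Thevenize the base divider: V_Th = V_CC·R_2/(R_1+R_2) = 23×33/153 = 4.96 V, R_Th = R_1‖R_2 = 25.9 kΩ.
Base-emitter loop: V_Th = I_B·R_Th + V_BE + (β+1)I_B·R_E, so I_B = (4.96 − 0.7) / (25.9 + 251×1.8) = 0.00892 mA.
I_C = β·I_B = 250×0.00892 = 2.23 mA, and I_E = (β+1)I_B = 2.24 mA.
V_CE = V_CC − I_C·R_C − I_E·R_E = 23 − 2.23×1.2 − 2.24×1.8 = 16.3 V.
V_CE = 16.3 V > 0.2 V confirms active-region operation.

I_C ≈ 2.2 mA, V_CE ≈ 16 V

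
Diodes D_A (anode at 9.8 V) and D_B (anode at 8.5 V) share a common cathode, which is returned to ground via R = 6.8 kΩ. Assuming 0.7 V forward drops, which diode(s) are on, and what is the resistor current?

Assume both conduct. Then node N would need to be at both 9.8−0.7 = 9.1 V and 8.5−0.7 = 7.8 V, which is impossible.
Assume only D_A conducts: V_N = 9.8 − 0.7 = 9.1 V, so I_R = 9.1/6.8 = 1.34 mA.
Check D_B: its anode-to-cathode voltage is 8.5 − 9.1 = -0.6 V < 0.7 V, so it is off. The assumption is consistent.

Only D_A conducts; I_R ≈ 1.3 mA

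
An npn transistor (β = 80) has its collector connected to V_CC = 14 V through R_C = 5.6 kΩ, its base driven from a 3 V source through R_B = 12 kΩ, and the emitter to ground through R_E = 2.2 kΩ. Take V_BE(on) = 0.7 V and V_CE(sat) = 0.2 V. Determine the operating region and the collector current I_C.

Assume active. Base-emitter loop: I_B = (V_BB − V_BE)/(R_B + (β+1)R_E) = (3 − 0.7)/(12 + 81×2.2) = 0.0121 mA.
I_C = β·I_B = 80×0.0121 = 0.967 mA.
V_CE = V_CC − I_C·R_C − I_E·R_E = 14 − 0.967×5.6 − 0.979×2.2 = 6.43 V > V_CE(sat), so the active-region assumption holds.

active; I_C ≈ 0.97 mA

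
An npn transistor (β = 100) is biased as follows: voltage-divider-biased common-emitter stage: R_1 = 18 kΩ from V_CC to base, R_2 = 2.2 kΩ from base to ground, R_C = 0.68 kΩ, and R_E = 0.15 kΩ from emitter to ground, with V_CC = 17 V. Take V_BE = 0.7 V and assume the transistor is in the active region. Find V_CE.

Thevenize the base divider: V_Th = V_CC·R_2/(R_1+R_2) = 17×2.2/20.2 = 1.85 V, R_Th = R_1‖R_2 = 1.96 kΩ.
Base-emitter loop: V_Th = I_B·R_Th + V_BE + (β+1)I_B·R_E, so I_B = (1.85 − 0.7) / (1.96 + 101×0.15) = 0.0673 mA.
I_C = β·I_B = 100×0.0673 = 6.73 mA, and I_E = (β+1)I_B = 6.8 mA.
V_CE = V_CC − I_C·R_C − I_E·R_E = 17 − 6.73×0.68 − 6.8×0.15 = 11.4 V.
V_CE = 11.4 V > 0.2 V confirms active-region operation.

V_CE ≈ 11 V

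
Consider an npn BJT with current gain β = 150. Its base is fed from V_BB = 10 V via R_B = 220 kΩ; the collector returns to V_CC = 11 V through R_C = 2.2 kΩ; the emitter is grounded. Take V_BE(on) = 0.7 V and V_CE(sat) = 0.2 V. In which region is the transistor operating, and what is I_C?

saturation; I_C ≈ 4.9 mA

Assume active: I_B = (10 − 0.7)/220 = 0.0423 mA, giving I_C = β·I_B = 6.34 mA.
But then V_CE = 11 − 6.34×2.2 = -2.95 V < V_CE(sat) = 0.2 V — impossible in the active region.
So the transistor is saturated. With V_CE = 0.2 V, I_C = (V_CC − 0.2)/R_C = 10.8/2.2 = 4.91 mA.
Check: β·I_B = 6.34 mA > I_C = 4.91 mA, confirming saturation.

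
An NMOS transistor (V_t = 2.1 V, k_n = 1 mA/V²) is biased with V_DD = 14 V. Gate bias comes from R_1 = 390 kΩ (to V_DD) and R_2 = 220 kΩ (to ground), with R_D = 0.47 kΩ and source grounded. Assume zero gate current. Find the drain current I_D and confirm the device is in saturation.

V_G = V_DD·R_2/(R_1+R_2) = 14×220/610 = 5.05 V. With the source grounded, V_GS = V_G = 5.05 V.
Assume saturation: I_D = (k_n/2)(V_GS − V_t)² = (1/2)×(5.05 − 2.1)² = 0.5×2.95² = 4.35 mA.
V_DS = V_DD − I_D·R_D = 14 − 4.35×0.47 = 12 V.
Saturation requires V_DS ≥ V_GS − V_t = 2.95 V; 12 ≥ 2.95 ✓.

I_D ≈ 4.3 mA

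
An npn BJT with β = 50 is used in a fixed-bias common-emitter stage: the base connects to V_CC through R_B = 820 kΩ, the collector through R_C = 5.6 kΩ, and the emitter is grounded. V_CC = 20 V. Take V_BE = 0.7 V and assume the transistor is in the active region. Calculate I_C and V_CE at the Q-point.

I_C ≈ 1.2 mA, V_CE ≈ 13 V

Base loop: V_CC = I_B·R_B + V_BE, so I_B = (20 − 0.7)/820 kΩ = 0.0235 mA.
In the active region I_C = β·I_B = 50 × 0.0235 = 1.18 mA.
Collector loop: V_CE = V_CC − I_C·R_C = 20 − 1.18×5.6 = 13.4 V.
Since V_CE = 13.4 V > V_CE(sat) ≈ 0.2 V, the transistor is in the active region as assumed.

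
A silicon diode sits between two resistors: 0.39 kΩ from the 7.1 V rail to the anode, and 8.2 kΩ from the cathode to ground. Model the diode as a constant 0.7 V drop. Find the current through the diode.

The two resistors are in series with the diode, so KVL gives 7.1 = I·0.39 + 0.7 + I·8.2.
I = (7.1 − 0.7) / (0.39 + 8.2) kΩ = 6.4 / 8.59 = 0.745 mA.

I ≈ 0.75 mA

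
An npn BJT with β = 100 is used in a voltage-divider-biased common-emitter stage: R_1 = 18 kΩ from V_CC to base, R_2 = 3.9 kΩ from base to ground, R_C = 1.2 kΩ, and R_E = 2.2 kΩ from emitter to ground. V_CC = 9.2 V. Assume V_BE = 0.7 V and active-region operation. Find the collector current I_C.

Thevenize the base divider: V_Th = V_CC·R_2/(R_1+R_2) = 9.2×3.9/21.9 = 1.64 V, R_Th = R_1‖R_2 = 3.21 kΩ.
Base-emitter loop: V_Th = I_B·R_Th + V_BE + (β+1)I_B·R_E, so I_B = (1.64 − 0.7) / (3.21 + 101×2.2) = 0.00416 mA.
I_C = β·I_B = 100×0.00416 = 0.416 mA, and I_E = (β+1)I_B = 0.42 mA.
V_CE = V_CC − I_C·R_C − I_E·R_E = 9.2 − 0.416×1.2 − 0.42×2.2 = 7.78 V.
V_CE = 7.78 V > 0.2 V confirms active-region operation.

I_C ≈ 0.42 mA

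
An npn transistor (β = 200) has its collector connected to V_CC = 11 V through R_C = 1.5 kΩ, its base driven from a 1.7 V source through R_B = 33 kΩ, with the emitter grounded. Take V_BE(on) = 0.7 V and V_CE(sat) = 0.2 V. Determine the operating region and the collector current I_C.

active; I_C ≈ 6.1 mA

Assume active. Base-emitter loop: I_B = (V_BB − V_BE)/R_B = (1.7 − 0.7)/33 = 0.0303 mA.
I_C = β·I_B = 200×0.0303 = 6.06 mA.
V_CE = V_CC − I_C·R_C = 11 − 6.06×1.5 = 1.91 V > V_CE(sat), so the active-region assumption holds.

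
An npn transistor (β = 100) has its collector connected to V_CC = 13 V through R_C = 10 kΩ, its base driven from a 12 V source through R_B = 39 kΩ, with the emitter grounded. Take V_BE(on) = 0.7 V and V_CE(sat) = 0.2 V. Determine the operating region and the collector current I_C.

Assume active: I_B = (12 − 0.7)/39 = 0.29 mA, giving I_C = β·I_B = 29 mA.
But then V_CE = 13 − 29×10 = -277 V < V_CE(sat) = 0.2 V — impossible in the active region.
So the transistor is saturated. With V_CE = 0.2 V, I_C = (V_CC − 0.2)/R_C = 12.8/10 = 1.28 mA.
Check: β·I_B = 29 mA > I_C = 1.28 mA, confirming saturation.

saturation; I_C ≈ 1.3 mA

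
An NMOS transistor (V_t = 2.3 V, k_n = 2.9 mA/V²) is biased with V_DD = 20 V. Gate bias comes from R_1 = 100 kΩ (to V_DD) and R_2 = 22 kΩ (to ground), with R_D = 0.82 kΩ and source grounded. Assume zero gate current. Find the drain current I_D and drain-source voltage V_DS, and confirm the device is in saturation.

I_D ≈ 2.5 mA, V_DS ≈ 18 V

V_G = V_DD·R_2/(R_1+R_2) = 20×22/122 = 3.61 V. With the source grounded, V_GS = V_G = 3.61 V.
Assume saturation: I_D = (k_n/2)(V_GS − V_t)² = (2.9/2)×(3.61 − 2.3)² = 1.45×1.31² = 2.48 mA.
V_DS = V_DD − I_D·R_D = 20 − 2.48×0.82 = 18 V.
Saturation requires V_DS ≥ V_GS − V_t = 1.31 V; 18 ≥ 1.31 ✓.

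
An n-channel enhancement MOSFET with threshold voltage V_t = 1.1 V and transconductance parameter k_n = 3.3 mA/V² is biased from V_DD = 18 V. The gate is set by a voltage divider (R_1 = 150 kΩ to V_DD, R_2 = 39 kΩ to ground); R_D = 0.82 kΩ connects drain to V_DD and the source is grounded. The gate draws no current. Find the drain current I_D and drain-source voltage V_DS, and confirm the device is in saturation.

I_D ≈ 11 mA, V_DS ≈ 8.8 V

V_G = V_DD·R_2/(R_1+R_2) = 18×39/189 = 3.71 V. With the source grounded, V_GS = V_G = 3.71 V.
Assume saturation: I_D = (k_n/2)(V_GS − V_t)² = (3.3/2)×(3.71 − 1.1)² = 1.65×2.61² = 11.3 mA.
V_DS = V_DD − I_D·R_D = 18 − 11.3×0.82 = 8.75 V.
Saturation requires V_DS ≥ V_GS − V_t = 2.61 V; 8.75 ≥ 2.61 ✓.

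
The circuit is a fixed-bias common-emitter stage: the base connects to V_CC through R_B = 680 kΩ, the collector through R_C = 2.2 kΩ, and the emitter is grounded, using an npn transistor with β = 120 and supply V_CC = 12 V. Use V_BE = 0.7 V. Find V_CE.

Base loop: V_CC = I_B·R_B + V_BE, so I_B = (12 − 0.7)/680 kΩ = 0.0166 mA.
In the active region I_C = β·I_B = 120 × 0.0166 = 1.99 mA.
Collector loop: V_CE = V_CC − I_C·R_C = 12 − 1.99×2.2 = 7.61 V.
Since V_CE = 7.61 V > V_CE(sat) ≈ 0.2 V, the transistor is in the active region as assumed.

V_CE ≈ 7.6 V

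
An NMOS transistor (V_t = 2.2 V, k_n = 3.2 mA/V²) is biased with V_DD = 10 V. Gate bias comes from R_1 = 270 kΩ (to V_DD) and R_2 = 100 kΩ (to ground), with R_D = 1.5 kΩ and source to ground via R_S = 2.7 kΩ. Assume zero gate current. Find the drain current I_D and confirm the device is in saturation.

V_G = V_DD·R_2/(R_1+R_2) = 10×100/370 = 2.7 V.
Assume saturation: I_D = (k_n/2)(V_GS − V_t)² with V_GS = V_G − I_D·R_S = 2.7 − 2.7·I_D.
Substituting gives 11.7·I_D² − 5.34·I_D + 0.404 = 0, with roots I_D = 0.0956 or 0.362 mA.
The root I_D = 0.362 mA gives V_GS = 1.72 V ≤ V_t, so take I_D = 0.0956 mA.
Then V_GS = 2.44 V and V_DS = V_DD − I_D(R_D+R_S) = 10 − 0.0956×4.2 = 9.6 V.
Saturation requires V_DS ≥ V_GS − V_t = 0.244 V; 9.6 ≥ 0.244 ✓.

I_D ≈ 0.096 mA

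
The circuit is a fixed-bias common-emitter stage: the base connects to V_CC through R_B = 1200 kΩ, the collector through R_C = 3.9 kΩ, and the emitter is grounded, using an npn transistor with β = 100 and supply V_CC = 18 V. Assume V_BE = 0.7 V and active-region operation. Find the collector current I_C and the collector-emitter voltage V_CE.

I_C ≈ 1.4 mA, V_CE ≈ 12 V

Base loop: V_CC = I_B·R_B + V_BE, so I_B = (18 − 0.7)/1200 kΩ = 0.0144 mA.
In the active region I_C = β·I_B = 100 × 0.0144 = 1.44 mA.
Collector loop: V_CE = V_CC − I_C·R_C = 18 − 1.44×3.9 = 12.4 V.
Since V_CE = 12.4 V > V_CE(sat) ≈ 0.2 V, the transistor is in the active region as assumed.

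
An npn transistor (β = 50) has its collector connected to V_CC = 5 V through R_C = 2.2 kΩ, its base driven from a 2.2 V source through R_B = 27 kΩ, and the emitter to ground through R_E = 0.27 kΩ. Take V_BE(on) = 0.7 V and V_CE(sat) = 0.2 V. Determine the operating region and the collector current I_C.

Assume active. Base-emitter loop: I_B = (V_BB − V_BE)/(R_B + (β+1)R_E) = (2.2 − 0.7)/(27 + 51×0.27) = 0.0368 mA.
I_C = β·I_B = 50×0.0368 = 1.84 mA.
V_CE = V_CC − I_C·R_C − I_E·R_E = 5 − 1.84×2.2 − 1.88×0.27 = 0.446 V > V_CE(sat), so the active-region assumption holds.

active; I_C ≈ 1.8 mA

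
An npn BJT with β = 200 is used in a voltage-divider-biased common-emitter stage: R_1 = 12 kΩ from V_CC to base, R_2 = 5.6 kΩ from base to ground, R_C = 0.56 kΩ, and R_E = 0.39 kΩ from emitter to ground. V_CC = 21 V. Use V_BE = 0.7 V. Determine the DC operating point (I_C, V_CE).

I_C ≈ 15 mA, V_CE ≈ 7.1 V

Thevenize the base divider: V_Th = V_CC·R_2/(R_1+R_2) = 21×5.6/17.6 = 6.68 V, R_Th = R_1‖R_2 = 3.82 kΩ.
Base-emitter loop: V_Th = I_B·R_Th + V_BE + (β+1)I_B·R_E, so I_B = (6.68 − 0.7) / (3.82 + 201×0.39) = 0.0728 mA.
I_C = β·I_B = 200×0.0728 = 14.6 mA, and I_E = (β+1)I_B = 14.6 mA.
V_CE = V_CC − I_C·R_C − I_E·R_E = 21 − 14.6×0.56 − 14.6×0.39 = 7.15 V.
V_CE = 7.15 V > 0.2 V confirms active-region operation.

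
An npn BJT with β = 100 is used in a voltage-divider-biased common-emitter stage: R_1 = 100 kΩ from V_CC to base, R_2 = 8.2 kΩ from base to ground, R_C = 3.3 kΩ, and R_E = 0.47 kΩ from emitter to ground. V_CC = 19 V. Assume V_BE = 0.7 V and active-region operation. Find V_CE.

Thevenize the base divider: V_Th = V_CC·R_2/(R_1+R_2) = 19×8.2/108 = 1.44 V, R_Th = R_1‖R_2 = 7.58 kΩ.
Base-emitter loop: V_Th = I_B·R_Th + V_BE + (β+1)I_B·R_E, so I_B = (1.44 − 0.7) / (7.58 + 101×0.47) = 0.0134 mA.
I_C = β·I_B = 100×0.0134 = 1.34 mA, and I_E = (β+1)I_B = 1.36 mA.
V_CE = V_CC − I_C·R_C − I_E·R_E = 19 − 1.34×3.3 − 1.36×0.47 = 13.9 V.
V_CE = 13.9 V > 0.2 V confirms active-region operation.

V_CE ≈ 14 V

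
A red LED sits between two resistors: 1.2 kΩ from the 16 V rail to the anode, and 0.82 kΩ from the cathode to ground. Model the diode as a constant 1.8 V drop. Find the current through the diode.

The two resistors are in series with the diode, so KVL gives 16 = I·1.2 + 1.8 + I·0.82.
I = (16 − 1.8) / (1.2 + 0.82) kΩ = 14.2 / 2.02 = 7.03 mA.

I ≈ 7 mA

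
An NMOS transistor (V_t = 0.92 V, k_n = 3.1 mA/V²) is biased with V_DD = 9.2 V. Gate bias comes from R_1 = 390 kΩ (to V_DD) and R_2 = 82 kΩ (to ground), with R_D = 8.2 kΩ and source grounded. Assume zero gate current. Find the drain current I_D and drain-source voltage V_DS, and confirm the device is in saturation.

I_D ≈ 0.71 mA, V_DS ≈ 3.4 V

V_G = V_DD·R_2/(R_1+R_2) = 9.2×82/472 = 1.6 V. With the source grounded, V_GS = V_G = 1.6 V.
Assume saturation: I_D = (k_n/2)(V_GS − V_t)² = (3.1/2)×(1.6 − 0.92)² = 1.55×0.678² = 0.713 mA.
V_DS = V_DD − I_D·R_D = 9.2 − 0.713×8.2 = 3.35 V.
Saturation requires V_DS ≥ V_GS − V_t = 0.678 V; 3.35 ≥ 0.678 ✓.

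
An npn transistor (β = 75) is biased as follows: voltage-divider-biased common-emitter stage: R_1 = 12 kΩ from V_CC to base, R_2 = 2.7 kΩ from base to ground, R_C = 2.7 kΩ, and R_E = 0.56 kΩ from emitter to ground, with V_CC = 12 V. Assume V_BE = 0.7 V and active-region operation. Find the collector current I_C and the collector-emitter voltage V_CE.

I_C ≈ 2.5 mA, V_CE ≈ 3.8 V

Thevenize the base divider: V_Th = V_CC·R_2/(R_1+R_2) = 12×2.7/14.7 = 2.2 V, R_Th = R_1‖R_2 = 2.2 kΩ.
Base-emitter loop: V_Th = I_B·R_Th + V_BE + (β+1)I_B·R_E, so I_B = (2.2 − 0.7) / (2.2 + 76×0.56) = 0.0336 mA.
I_C = β·I_B = 75×0.0336 = 2.52 mA, and I_E = (β+1)I_B = 2.55 mA.
V_CE = V_CC − I_C·R_C − I_E·R_E = 12 − 2.52×2.7 − 2.55×0.56 = 3.77 V.
V_CE = 3.77 V > 0.2 V confirms active-region operation.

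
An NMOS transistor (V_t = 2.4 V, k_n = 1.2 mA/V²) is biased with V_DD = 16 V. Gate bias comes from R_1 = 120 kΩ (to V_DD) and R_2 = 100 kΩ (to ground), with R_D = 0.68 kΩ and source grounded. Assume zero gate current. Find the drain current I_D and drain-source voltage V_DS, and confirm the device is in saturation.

I_D ≈ 14 mA, V_DS ≈ 6.3 V

V_G = V_DD·R_2/(R_1+R_2) = 16×100/220 = 7.27 V. With the source grounded, V_GS = V_G = 7.27 V.
Assume saturation: I_D = (k_n/2)(V_GS − V_t)² = (1.2/2)×(7.27 − 2.4)² = 0.6×4.87² = 14.2 mA.
V_DS = V_DD − I_D·R_D = 16 − 14.2×0.68 = 6.31 V.
Saturation requires V_DS ≥ V_GS − V_t = 4.87 V; 6.31 ≥ 4.87 ✓.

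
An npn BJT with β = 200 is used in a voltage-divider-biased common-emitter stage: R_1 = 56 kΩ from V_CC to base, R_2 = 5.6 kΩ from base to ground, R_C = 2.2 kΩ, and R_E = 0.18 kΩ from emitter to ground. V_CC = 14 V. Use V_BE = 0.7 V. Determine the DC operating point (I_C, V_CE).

Thevenize the base divider: V_Th = V_CC·R_2/(R_1+R_2) = 14×5.6/61.6 = 1.27 V, R_Th = R_1‖R_2 = 5.09 kΩ.
Base-emitter loop: V_Th = I_B·R_Th + V_BE + (β+1)I_B·R_E, so I_B = (1.27 − 0.7) / (5.09 + 201×0.18) = 0.0139 mA.
I_C = β·I_B = 200×0.0139 = 2.78 mA, and I_E = (β+1)I_B = 2.79 mA.
V_CE = V_CC − I_C·R_C − I_E·R_E = 14 − 2.78×2.2 − 2.79×0.18 = 7.39 V.
V_CE = 7.39 V > 0.2 V confirms active-region operation.

I_C ≈ 2.8 mA, V_CE ≈ 7.4 V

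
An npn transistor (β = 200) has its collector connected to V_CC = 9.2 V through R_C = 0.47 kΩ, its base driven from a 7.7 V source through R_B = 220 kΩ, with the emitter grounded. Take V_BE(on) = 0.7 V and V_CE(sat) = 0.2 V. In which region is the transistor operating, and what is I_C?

active; I_C ≈ 6.4 mA

Assume active. Base-emitter loop: I_B = (V_BB − V_BE)/R_B = (7.7 − 0.7)/220 = 0.0318 mA.
I_C = β·I_B = 200×0.0318 = 6.36 mA.
V_CE = V_CC − I_C·R_C = 9.2 − 6.36×0.47 = 6.21 V > V_CE(sat), so the active-region assumption holds.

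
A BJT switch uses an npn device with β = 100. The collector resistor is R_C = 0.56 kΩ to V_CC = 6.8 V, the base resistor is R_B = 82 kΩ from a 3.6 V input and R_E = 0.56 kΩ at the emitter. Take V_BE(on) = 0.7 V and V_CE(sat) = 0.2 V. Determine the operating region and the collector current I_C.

active; I_C ≈ 2.1 mA

Assume active. Base-emitter loop: I_B = (V_BB − V_BE)/(R_B + (β+1)R_E) = (3.6 − 0.7)/(82 + 101×0.56) = 0.0209 mA.
I_C = β·I_B = 100×0.0209 = 2.09 mA.
V_CE = V_CC − I_C·R_C − I_E·R_E = 6.8 − 2.09×0.56 − 2.11×0.56 = 4.44 V > V_CE(sat), so the active-region assumption holds.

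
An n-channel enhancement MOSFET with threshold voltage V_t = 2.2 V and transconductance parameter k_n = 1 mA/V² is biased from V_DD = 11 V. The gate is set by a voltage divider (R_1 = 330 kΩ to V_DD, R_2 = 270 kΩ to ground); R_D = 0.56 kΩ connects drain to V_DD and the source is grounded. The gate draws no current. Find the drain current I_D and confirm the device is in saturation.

I_D ≈ 3.8 mA

V_G = V_DD·R_2/(R_1+R_2) = 11×270/600 = 4.95 V. With the source grounded, V_GS = V_G = 4.95 V.
Assume saturation: I_D = (k_n/2)(V_GS − V_t)² = (1/2)×(4.95 − 2.2)² = 0.5×2.75² = 3.78 mA.
V_DS = V_DD − I_D·R_D = 11 − 3.78×0.56 = 8.88 V.
Saturation requires V_DS ≥ V_GS − V_t = 2.75 V; 8.88 ≥ 2.75 ✓.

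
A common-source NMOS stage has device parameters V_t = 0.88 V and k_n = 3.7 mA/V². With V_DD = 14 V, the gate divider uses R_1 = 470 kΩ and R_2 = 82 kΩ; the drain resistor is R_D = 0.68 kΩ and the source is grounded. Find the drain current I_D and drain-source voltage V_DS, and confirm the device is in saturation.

I_D ≈ 2.7 mA, V_DS ≈ 12 V

V_G = V_DD·R_2/(R_1+R_2) = 14×82/552 = 2.08 V. With the source grounded, V_GS = V_G = 2.08 V.
Assume saturation: I_D = (k_n/2)(V_GS − V_t)² = (3.7/2)×(2.08 − 0.88)² = 1.85×1.2² = 2.66 mA.
V_DS = V_DD − I_D·R_D = 14 − 2.66×0.68 = 12.2 V.
Saturation requires V_DS ≥ V_GS − V_t = 1.2 V; 12.2 ≥ 1.2 ✓.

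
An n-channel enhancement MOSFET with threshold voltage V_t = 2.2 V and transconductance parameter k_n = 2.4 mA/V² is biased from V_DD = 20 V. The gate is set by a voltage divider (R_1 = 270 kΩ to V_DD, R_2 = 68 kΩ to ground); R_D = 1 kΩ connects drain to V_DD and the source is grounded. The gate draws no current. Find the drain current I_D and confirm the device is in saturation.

V_G = V_DD·R_2/(R_1+R_2) = 20×68/338 = 4.02 V. With the source grounded, V_GS = V_G = 4.02 V.
Assume saturation: I_D = (k_n/2)(V_GS − V_t)² = (2.4/2)×(4.02 − 2.2)² = 1.2×1.82² = 3.99 mA.
V_DS = V_DD − I_D·R_D = 20 − 3.99×1 = 16 V.
Saturation requires V_DS ≥ V_GS − V_t = 1.82 V; 16 ≥ 1.82 ✓.

I_D ≈ 4 mA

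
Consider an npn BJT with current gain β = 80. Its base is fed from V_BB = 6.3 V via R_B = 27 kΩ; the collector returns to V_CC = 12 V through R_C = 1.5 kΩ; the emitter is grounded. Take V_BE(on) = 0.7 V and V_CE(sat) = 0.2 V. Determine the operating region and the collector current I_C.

saturation; I_C ≈ 7.9 mA

Assume active: I_B = (6.3 − 0.7)/27 = 0.207 mA, giving I_C = β·I_B = 16.6 mA.
But then V_CE = 12 − 16.6×1.5 = -12.9 V < V_CE(sat) = 0.2 V — impossible in the active region.
So the transistor is saturated. With V_CE = 0.2 V, I_C = (V_CC − 0.2)/R_C = 11.8/1.5 = 7.87 mA.
Check: β·I_B = 16.6 mA > I_C = 7.87 mA, confirming saturation.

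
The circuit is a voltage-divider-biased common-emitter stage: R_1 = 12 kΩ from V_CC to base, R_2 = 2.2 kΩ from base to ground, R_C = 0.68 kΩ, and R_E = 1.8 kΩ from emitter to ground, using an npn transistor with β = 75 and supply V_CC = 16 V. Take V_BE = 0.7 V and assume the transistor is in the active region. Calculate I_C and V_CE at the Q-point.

I_C ≈ 0.96 mA, V_CE ≈ 14 V

Thevenize the base divider: V_Th = V_CC·R_2/(R_1+R_2) = 16×2.2/14.2 = 2.48 V, R_Th = R_1‖R_2 = 1.86 kΩ.
Base-emitter loop: V_Th = I_B·R_Th + V_BE + (β+1)I_B·R_E, so I_B = (2.48 − 0.7) / (1.86 + 76×1.8) = 0.0128 mA.
I_C = β·I_B = 75×0.0128 = 0.962 mA, and I_E = (β+1)I_B = 0.975 mA.
V_CE = V_CC − I_C·R_C − I_E·R_E = 16 − 0.962×0.68 − 0.975×1.8 = 13.6 V.
V_CE = 13.6 V > 0.2 V confirms active-region operation.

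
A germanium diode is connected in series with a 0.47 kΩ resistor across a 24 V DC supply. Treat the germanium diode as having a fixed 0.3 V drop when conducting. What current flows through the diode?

KVL around the loop: 24 = V_D + I·R = 0.3 + I × 0.47 kΩ.
So I = (24 − 0.3) / 0.47 kΩ = 23.7 / 0.47 = 50.4 mA.

I ≈ 50 mA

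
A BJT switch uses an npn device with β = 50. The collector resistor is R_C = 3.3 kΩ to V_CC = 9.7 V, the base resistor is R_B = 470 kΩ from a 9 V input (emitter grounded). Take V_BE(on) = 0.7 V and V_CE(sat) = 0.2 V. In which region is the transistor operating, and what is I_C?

Assume active. Base-emitter loop: I_B = (V_BB − V_BE)/R_B = (9 − 0.7)/470 = 0.0177 mA.
I_C = β·I_B = 50×0.0177 = 0.883 mA.
V_CE = V_CC − I_C·R_C = 9.7 − 0.883×3.3 = 6.79 V > V_CE(sat), so the active-region assumption holds.

active; I_C ≈ 0.88 mA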